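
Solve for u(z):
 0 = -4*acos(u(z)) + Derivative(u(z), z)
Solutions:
 Integral(1/acos(_y), (_y, u(z))) = C1 + 4*z


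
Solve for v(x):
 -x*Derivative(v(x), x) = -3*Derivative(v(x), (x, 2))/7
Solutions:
 v(x) = C1 + C2*erfi(sqrt(42)*x/6)


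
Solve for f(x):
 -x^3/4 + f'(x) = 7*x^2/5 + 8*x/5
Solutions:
 f(x) = C1 + x^4/16 + 7*x^3/15 + 4*x^2/5


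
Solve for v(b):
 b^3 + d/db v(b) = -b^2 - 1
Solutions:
 v(b) = C1 - b^4/4 - b^3/3 - b


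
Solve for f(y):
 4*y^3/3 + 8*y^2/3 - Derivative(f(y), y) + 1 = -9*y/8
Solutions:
 f(y) = C1 + y^4/3 + 8*y^3/9 + 9*y^2/16 + y


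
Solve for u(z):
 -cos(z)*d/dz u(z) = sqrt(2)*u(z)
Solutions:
 u(z) = C1*(sin(z) - 1)^(sqrt(2)/2)/(sin(z) + 1)^(sqrt(2)/2)


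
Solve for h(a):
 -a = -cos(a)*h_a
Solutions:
 h(a) = C1 + Integral(a/cos(a), a)


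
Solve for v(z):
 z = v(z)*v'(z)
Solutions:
 v(z) = -sqrt(C1 + z^2)
 v(z) = sqrt(C1 + z^2)


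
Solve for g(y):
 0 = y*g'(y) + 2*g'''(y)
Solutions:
 g(y) = C1 + Integral(C2*airyai(-2^(2/3)*y/2) + C3*airybi(-2^(2/3)*y/2), y)


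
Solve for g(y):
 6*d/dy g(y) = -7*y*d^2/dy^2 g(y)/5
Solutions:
 g(y) = C1 + C2/y^(23/7)


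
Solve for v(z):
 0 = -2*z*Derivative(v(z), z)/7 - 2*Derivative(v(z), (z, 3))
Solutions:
 v(z) = C1 + Integral(C2*airyai(-7^(2/3)*z/7) + C3*airybi(-7^(2/3)*z/7), z)


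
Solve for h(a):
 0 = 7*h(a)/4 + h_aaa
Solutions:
 h(a) = C3*exp(-14^(1/3)*a/2) + (C1*sin(14^(1/3)*sqrt(3)*a/4) + C2*cos(14^(1/3)*sqrt(3)*a/4))*exp(14^(1/3)*a/4)


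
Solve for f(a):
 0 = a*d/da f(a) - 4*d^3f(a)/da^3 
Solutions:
 f(a) = C1 + Integral(C2*airyai(2^(1/3)*a/2) + C3*airybi(2^(1/3)*a/2), a)


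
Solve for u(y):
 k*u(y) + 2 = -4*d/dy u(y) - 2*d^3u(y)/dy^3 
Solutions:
 u(y) = C1*exp(y*(6^(1/3)*(9*k + 2*sqrt(3)*sqrt(27*k^2/4 + 32))^(1/3)/12 - 2^(1/3)*3^(5/6)*I*(9*k + 2*sqrt(3)*sqrt(27*k^2/4 + 32))^(1/3)/12 + 8/((-6^(1/3) + 2^(1/3)*3^(5/6)*I)*(9*k + 2*sqrt(3)*sqrt(27*k^2/4 + 32))^(1/3)))) + C2*exp(y*(6^(1/3)*(9*k + 2*sqrt(3)*sqrt(27*k^2/4 + 32))^(1/3)/12 + 2^(1/3)*3^(5/6)*I*(9*k + 2*sqrt(3)*sqrt(27*k^2/4 + 32))^(1/3)/12 - 8/((6^(1/3) + 2^(1/3)*3^(5/6)*I)*(9*k + 2*sqrt(3)*sqrt(27*k^2/4 + 32))^(1/3)))) + C3*exp(6^(1/3)*y*(-(9*k + 2*sqrt(3)*sqrt(27*k^2/4 + 32))^(1/3) + 4*6^(1/3)/(9*k + 2*sqrt(3)*sqrt(27*k^2/4 + 32))^(1/3))/6) - 2/k


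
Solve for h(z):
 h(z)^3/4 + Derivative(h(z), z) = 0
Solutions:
 h(z) = -sqrt(2)*sqrt(-1/(C1 - z))
 h(z) = sqrt(2)*sqrt(-1/(C1 - z))


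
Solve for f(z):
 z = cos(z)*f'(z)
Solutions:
 f(z) = C1 + Integral(z/cos(z), z)


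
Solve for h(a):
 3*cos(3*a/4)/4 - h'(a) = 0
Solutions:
 h(a) = C1 + sin(3*a/4)


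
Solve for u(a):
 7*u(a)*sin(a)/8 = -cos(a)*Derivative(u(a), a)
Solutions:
 u(a) = C1*cos(a)^(7/8)


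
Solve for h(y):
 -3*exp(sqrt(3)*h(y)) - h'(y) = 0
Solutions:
 h(y) = sqrt(3)*(2*log(1/(C1 + 3*y)) - log(3))/6


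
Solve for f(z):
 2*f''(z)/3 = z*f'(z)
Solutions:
 f(z) = C1 + C2*erfi(sqrt(3)*z/2)


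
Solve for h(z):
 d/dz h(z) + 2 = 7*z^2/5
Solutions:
 h(z) = C1 + 7*z^3/15 - 2*z


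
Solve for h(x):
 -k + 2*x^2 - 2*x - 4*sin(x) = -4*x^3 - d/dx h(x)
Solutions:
 h(x) = C1 + k*x - x^4 - 2*x^3/3 + x^2 - 4*cos(x)


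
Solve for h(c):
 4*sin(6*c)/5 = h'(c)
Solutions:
 h(c) = C1 - 2*cos(6*c)/15


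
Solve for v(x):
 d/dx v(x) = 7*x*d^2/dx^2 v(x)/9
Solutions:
 v(x) = C1 + C2*x^(16/7)


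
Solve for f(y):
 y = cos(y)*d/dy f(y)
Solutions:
 f(y) = C1 + Integral(y/cos(y), y)


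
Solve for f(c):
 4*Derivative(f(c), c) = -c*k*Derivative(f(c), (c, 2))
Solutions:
 f(c) = C1 + c^(((re(k) - 4)*re(k) + im(k)^2)/(re(k)^2 + im(k)^2))*(C2*sin(4*log(c)*Abs(im(k))/(re(k)^2 + im(k)^2)) + C3*cos(4*log(c)*im(k)/(re(k)^2 + im(k)^2)))


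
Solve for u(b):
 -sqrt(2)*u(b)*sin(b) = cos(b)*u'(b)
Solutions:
 u(b) = C1*cos(b)^(sqrt(2))


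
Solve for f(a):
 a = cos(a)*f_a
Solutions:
 f(a) = C1 + Integral(a/cos(a), a)


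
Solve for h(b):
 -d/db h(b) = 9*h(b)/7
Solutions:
 h(b) = C1*exp(-9*b/7)


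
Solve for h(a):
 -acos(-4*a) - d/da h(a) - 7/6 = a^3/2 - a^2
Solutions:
 h(a) = C1 - a^4/8 + a^3/3 - a*acos(-4*a) - 7*a/6 - sqrt(1 - 16*a^2)/4


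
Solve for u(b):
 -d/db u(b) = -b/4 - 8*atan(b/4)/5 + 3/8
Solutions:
 u(b) = C1 + b^2/8 + 8*b*atan(b/4)/5 - 3*b/8 - 16*log(b^2 + 16)/5


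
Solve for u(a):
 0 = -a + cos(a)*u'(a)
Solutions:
 u(a) = C1 + Integral(a/cos(a), a)


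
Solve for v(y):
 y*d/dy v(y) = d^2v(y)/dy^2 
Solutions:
 v(y) = C1 + C2*erfi(sqrt(2)*y/2)


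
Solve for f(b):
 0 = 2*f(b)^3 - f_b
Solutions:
 f(b) = -sqrt(2)*sqrt(-1/(C1 + 2*b))/2
 f(b) = sqrt(2)*sqrt(-1/(C1 + 2*b))/2


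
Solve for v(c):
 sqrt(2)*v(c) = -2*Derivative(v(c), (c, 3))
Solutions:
 v(c) = C3*exp(-2^(5/6)*c/2) + (C1*sin(2^(5/6)*sqrt(3)*c/4) + C2*cos(2^(5/6)*sqrt(3)*c/4))*exp(2^(5/6)*c/4)


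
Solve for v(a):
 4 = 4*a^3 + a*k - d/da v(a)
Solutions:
 v(a) = C1 + a^4 + a^2*k/2 - 4*a


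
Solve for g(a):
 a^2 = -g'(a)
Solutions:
 g(a) = C1 - a^3/3


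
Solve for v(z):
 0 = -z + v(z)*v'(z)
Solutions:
 v(z) = -sqrt(C1 + z^2)
 v(z) = sqrt(C1 + z^2)


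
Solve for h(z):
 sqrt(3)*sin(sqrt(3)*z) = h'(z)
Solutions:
 h(z) = C1 - cos(sqrt(3)*z)


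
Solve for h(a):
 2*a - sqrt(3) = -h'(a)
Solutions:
 h(a) = C1 - a^2 + sqrt(3)*a


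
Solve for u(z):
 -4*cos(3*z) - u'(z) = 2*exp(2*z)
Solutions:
 u(z) = C1 - exp(2*z) - 4*sin(3*z)/3


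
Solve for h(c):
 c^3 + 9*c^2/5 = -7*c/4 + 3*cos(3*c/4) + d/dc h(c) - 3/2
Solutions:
 h(c) = C1 + c^4/4 + 3*c^3/5 + 7*c^2/8 + 3*c/2 - 4*sin(3*c/4)


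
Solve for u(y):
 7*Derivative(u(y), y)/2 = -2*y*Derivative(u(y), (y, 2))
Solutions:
 u(y) = C1 + C2/y^(3/4)


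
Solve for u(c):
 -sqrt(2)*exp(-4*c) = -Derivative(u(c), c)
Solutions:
 u(c) = C1 - sqrt(2)*exp(-4*c)/4


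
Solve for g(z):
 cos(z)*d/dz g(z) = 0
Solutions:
 g(z) = C1


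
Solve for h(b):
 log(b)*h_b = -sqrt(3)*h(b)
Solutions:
 h(b) = C1*exp(-sqrt(3)*li(b))


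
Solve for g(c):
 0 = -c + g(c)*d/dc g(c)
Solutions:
 g(c) = -sqrt(C1 + c^2)
 g(c) = sqrt(C1 + c^2)


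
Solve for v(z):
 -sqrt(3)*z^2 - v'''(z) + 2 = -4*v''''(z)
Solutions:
 v(z) = C1 + C2*z + C3*z^2 + C4*exp(z/4) - sqrt(3)*z^5/60 - sqrt(3)*z^4/3 + z^3*(1 - 16*sqrt(3))/3


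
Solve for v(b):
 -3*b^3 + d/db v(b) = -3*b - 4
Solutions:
 v(b) = C1 + 3*b^4/4 - 3*b^2/2 - 4*b


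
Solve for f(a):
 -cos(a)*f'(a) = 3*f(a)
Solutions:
 f(a) = C1*(sin(a) - 1)^(3/2)/(sin(a) + 1)^(3/2)


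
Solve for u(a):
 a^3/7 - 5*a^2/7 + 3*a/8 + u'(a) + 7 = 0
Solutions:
 u(a) = C1 - a^4/28 + 5*a^3/21 - 3*a^2/16 - 7*a


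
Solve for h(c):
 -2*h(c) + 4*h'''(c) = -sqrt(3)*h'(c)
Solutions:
 h(c) = C1*exp(-c*(-3^(5/6)/(6 + sqrt(sqrt(3) + 36))^(1/3) + 3^(2/3)*(6 + sqrt(sqrt(3) + 36))^(1/3))/12)*sin(c*(3^(1/3)/(6 + sqrt(sqrt(3) + 36))^(1/3) + 3^(1/6)*(6 + sqrt(sqrt(3) + 36))^(1/3))/4) + C2*exp(-c*(-3^(5/6)/(6 + sqrt(sqrt(3) + 36))^(1/3) + 3^(2/3)*(6 + sqrt(sqrt(3) + 36))^(1/3))/12)*cos(c*(3^(1/3)/(6 + sqrt(sqrt(3) + 36))^(1/3) + 3^(1/6)*(6 + sqrt(sqrt(3) + 36))^(1/3))/4) + C3*exp(c*(-3^(5/6)/(6 + sqrt(sqrt(3) + 36))^(1/3) + 3^(2/3)*(6 + sqrt(sqrt(3) + 36))^(1/3))/6)


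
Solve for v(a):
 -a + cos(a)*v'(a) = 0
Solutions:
 v(a) = C1 + Integral(a/cos(a), a)


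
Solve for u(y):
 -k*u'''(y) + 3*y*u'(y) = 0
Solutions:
 u(y) = C1 + Integral(C2*airyai(3^(1/3)*y*(1/k)^(1/3)) + C3*airybi(3^(1/3)*y*(1/k)^(1/3)), y)


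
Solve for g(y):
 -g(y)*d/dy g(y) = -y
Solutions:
 g(y) = -sqrt(C1 + y^2)
 g(y) = sqrt(C1 + y^2)


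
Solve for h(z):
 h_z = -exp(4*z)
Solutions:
 h(z) = C1 - exp(4*z)/4


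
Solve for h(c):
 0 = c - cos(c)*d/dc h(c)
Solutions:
 h(c) = C1 + Integral(c/cos(c), c)


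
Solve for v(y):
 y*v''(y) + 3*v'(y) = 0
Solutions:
 v(y) = C1 + C2/y^2


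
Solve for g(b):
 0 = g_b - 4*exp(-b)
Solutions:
 g(b) = C1 - 4*exp(-b)


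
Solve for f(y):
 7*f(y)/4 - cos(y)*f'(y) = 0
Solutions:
 f(y) = C1*(sin(y) + 1)^(7/8)/(sin(y) - 1)^(7/8)


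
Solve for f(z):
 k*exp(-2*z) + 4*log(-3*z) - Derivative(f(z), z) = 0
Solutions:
 f(z) = C1 - k*exp(-2*z)/2 + 4*z*log(-z) + 4*z*(-1 + log(3))


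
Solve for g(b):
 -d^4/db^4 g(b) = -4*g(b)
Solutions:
 g(b) = C1*exp(-sqrt(2)*b) + C2*exp(sqrt(2)*b) + C3*sin(sqrt(2)*b) + C4*cos(sqrt(2)*b)


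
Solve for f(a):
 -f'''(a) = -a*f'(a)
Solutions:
 f(a) = C1 + Integral(C2*airyai(a) + C3*airybi(a), a)


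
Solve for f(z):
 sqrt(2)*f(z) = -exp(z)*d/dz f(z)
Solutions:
 f(z) = C1*exp(sqrt(2)*exp(-z))


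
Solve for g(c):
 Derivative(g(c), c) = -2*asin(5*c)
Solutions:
 g(c) = C1 - 2*c*asin(5*c) - 2*sqrt(1 - 25*c^2)/5


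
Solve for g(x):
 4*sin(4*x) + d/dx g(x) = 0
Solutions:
 g(x) = C1 + cos(4*x)


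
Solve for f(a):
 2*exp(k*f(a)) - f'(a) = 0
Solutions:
 f(a) = Piecewise((log(-1/(C1*k + 2*a*k))/k, Ne(k, 0)), (nan, True))
 f(a) = Piecewise((C1 + 2*a, Eq(k, 0)), (nan, True))


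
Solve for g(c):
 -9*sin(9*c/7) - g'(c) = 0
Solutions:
 g(c) = C1 + 7*cos(9*c/7)


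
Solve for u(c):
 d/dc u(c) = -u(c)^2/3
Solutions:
 u(c) = 3/(C1 + c)


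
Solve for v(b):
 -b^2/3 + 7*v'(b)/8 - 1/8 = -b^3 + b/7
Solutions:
 v(b) = C1 - 2*b^4/7 + 8*b^3/63 + 4*b^2/49 + b/7


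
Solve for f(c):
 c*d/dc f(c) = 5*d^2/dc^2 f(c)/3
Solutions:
 f(c) = C1 + C2*erfi(sqrt(30)*c/10)


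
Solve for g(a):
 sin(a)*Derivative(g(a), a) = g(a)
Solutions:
 g(a) = C1*sqrt(cos(a) - 1)/sqrt(cos(a) + 1)


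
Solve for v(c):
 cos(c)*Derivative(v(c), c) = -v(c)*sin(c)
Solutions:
 v(c) = C1*cos(c)


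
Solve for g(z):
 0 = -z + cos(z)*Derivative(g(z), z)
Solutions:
 g(z) = C1 + Integral(z/cos(z), z)


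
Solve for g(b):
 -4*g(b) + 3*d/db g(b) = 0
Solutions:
 g(b) = C1*exp(4*b/3)


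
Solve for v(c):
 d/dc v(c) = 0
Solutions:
 v(c) = C1


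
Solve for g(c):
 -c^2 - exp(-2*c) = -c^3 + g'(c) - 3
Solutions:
 g(c) = C1 + c^4/4 - c^3/3 + 3*c + exp(-2*c)/2


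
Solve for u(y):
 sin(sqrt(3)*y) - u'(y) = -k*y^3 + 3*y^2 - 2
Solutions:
 u(y) = C1 + k*y^4/4 - y^3 + 2*y - sqrt(3)*cos(sqrt(3)*y)/3


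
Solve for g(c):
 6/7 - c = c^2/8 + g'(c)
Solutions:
 g(c) = C1 - c^3/24 - c^2/2 + 6*c/7


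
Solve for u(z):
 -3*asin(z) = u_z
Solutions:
 u(z) = C1 - 3*z*asin(z) - 3*sqrt(1 - z^2)


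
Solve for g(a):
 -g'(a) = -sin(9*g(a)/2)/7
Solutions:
 -a/7 + log(cos(9*g(a)/2) - 1)/9 - log(cos(9*g(a)/2) + 1)/9 = C1


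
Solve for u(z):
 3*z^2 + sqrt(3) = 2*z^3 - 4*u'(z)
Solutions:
 u(z) = C1 + z^4/8 - z^3/4 - sqrt(3)*z/4


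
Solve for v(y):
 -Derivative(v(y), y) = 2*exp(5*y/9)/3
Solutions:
 v(y) = C1 - 6*exp(5*y/9)/5


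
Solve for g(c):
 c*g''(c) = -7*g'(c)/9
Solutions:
 g(c) = C1 + C2*c^(2/9)


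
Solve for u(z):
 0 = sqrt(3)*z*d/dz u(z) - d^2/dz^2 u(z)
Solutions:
 u(z) = C1 + C2*erfi(sqrt(2)*3^(1/4)*z/2)


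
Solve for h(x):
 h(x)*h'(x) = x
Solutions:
 h(x) = -sqrt(C1 + x^2)
 h(x) = sqrt(C1 + x^2)


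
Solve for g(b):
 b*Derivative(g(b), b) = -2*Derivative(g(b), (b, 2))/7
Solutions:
 g(b) = C1 + C2*erf(sqrt(7)*b/2)


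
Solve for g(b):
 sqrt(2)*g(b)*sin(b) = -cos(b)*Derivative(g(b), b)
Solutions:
 g(b) = C1*cos(b)^(sqrt(2))


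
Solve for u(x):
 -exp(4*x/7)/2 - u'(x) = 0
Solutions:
 u(x) = C1 - 7*exp(4*x/7)/8


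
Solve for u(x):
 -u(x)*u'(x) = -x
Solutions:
 u(x) = -sqrt(C1 + x^2)
 u(x) = sqrt(C1 + x^2)


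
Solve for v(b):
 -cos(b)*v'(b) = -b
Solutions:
 v(b) = C1 + Integral(b/cos(b), b)


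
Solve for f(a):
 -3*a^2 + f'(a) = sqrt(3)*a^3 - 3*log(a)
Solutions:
 f(a) = C1 + sqrt(3)*a^4/4 + a^3 - 3*a*log(a) + 3*a


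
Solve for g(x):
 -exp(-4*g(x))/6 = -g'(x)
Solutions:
 g(x) = log(-I*(C1 + 2*x/3)^(1/4))
 g(x) = log(I*(C1 + 2*x/3)^(1/4))
 g(x) = log(-(C1 + 2*x/3)^(1/4))
 g(x) = log(C1 + 2*x/3)/4


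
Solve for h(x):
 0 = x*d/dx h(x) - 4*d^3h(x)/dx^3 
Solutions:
 h(x) = C1 + Integral(C2*airyai(2^(1/3)*x/2) + C3*airybi(2^(1/3)*x/2), x)


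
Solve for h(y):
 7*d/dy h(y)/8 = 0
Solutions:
 h(y) = C1


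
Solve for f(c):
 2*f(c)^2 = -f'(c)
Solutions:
 f(c) = 1/(C1 + 2*c)


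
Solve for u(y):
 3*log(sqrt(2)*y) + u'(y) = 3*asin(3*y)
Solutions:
 u(y) = C1 - 3*y*log(y) + 3*y*asin(3*y) - 3*y*log(2)/2 + 3*y + sqrt(1 - 9*y^2)


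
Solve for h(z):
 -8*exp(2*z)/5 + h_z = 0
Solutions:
 h(z) = C1 + 4*exp(2*z)/5


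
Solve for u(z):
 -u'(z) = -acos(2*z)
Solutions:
 u(z) = C1 + z*acos(2*z) - sqrt(1 - 4*z^2)/2


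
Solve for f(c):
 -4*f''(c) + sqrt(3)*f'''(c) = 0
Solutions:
 f(c) = C1 + C2*c + C3*exp(4*sqrt(3)*c/3)


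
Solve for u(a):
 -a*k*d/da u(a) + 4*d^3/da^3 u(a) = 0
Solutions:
 u(a) = C1 + Integral(C2*airyai(2^(1/3)*a*k^(1/3)/2) + C3*airybi(2^(1/3)*a*k^(1/3)/2), a)


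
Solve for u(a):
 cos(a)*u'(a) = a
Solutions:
 u(a) = C1 + Integral(a/cos(a), a)


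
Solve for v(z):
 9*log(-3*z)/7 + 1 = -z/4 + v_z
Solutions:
 v(z) = C1 + z^2/8 + 9*z*log(-z)/7 + z*(-2 + 9*log(3))/7


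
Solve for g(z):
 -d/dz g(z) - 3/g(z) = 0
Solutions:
 g(z) = -sqrt(C1 - 6*z)
 g(z) = sqrt(C1 - 6*z)


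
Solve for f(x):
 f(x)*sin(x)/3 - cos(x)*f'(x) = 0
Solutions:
 f(x) = C1/cos(x)^(1/3)


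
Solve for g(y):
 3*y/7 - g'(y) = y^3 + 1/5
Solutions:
 g(y) = C1 - y^4/4 + 3*y^2/14 - y/5


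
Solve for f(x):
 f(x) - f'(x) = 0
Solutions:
 f(x) = C1*exp(x)


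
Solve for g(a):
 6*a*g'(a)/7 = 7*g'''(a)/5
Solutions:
 g(a) = C1 + Integral(C2*airyai(210^(1/3)*a/7) + C3*airybi(210^(1/3)*a/7), a)


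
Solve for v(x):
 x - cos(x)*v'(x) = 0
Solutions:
 v(x) = C1 + Integral(x/cos(x), x)


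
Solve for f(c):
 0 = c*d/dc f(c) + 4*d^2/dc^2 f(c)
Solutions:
 f(c) = C1 + C2*erf(sqrt(2)*c/4)


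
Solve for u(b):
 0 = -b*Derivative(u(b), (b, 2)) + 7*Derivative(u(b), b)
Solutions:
 u(b) = C1 + C2*b^8


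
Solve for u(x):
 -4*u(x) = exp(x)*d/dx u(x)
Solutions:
 u(x) = C1*exp(4*exp(-x))


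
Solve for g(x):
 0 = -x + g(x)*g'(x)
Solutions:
 g(x) = -sqrt(C1 + x^2)
 g(x) = sqrt(C1 + x^2)


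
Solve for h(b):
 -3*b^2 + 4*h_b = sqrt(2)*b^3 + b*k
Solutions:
 h(b) = C1 + sqrt(2)*b^4/16 + b^3/4 + b^2*k/8


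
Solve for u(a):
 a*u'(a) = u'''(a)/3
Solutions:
 u(a) = C1 + Integral(C2*airyai(3^(1/3)*a) + C3*airybi(3^(1/3)*a), a)


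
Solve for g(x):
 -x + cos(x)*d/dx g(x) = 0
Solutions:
 g(x) = C1 + Integral(x/cos(x), x)


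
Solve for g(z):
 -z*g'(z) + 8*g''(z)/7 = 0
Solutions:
 g(z) = C1 + C2*erfi(sqrt(7)*z/4)


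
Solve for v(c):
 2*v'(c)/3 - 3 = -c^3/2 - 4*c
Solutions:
 v(c) = C1 - 3*c^4/16 - 3*c^2 + 9*c/2


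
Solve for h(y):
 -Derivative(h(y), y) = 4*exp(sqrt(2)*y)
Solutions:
 h(y) = C1 - 2*sqrt(2)*exp(sqrt(2)*y)


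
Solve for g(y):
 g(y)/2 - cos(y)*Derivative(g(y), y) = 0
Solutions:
 g(y) = C1*(sin(y) + 1)^(1/4)/(sin(y) - 1)^(1/4)


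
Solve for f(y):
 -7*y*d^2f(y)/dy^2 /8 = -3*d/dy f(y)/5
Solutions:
 f(y) = C1 + C2*y^(59/35)


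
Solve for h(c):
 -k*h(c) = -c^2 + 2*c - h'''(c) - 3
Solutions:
 h(c) = C1*exp(c*k^(1/3)) + C2*exp(c*k^(1/3)*(-1 + sqrt(3)*I)/2) + C3*exp(-c*k^(1/3)*(1 + sqrt(3)*I)/2) + c^2/k - 2*c/k + 3/k


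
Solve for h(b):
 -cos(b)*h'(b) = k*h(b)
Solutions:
 h(b) = C1*exp(k*(log(sin(b) - 1) - log(sin(b) + 1))/2)


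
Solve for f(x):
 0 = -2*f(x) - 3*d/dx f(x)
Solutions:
 f(x) = C1*exp(-2*x/3)


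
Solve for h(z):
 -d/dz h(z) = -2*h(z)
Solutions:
 h(z) = C1*exp(2*z)


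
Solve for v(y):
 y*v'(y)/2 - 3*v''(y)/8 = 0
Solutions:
 v(y) = C1 + C2*erfi(sqrt(6)*y/3)


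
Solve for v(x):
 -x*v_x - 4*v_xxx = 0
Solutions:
 v(x) = C1 + Integral(C2*airyai(-2^(1/3)*x/2) + C3*airybi(-2^(1/3)*x/2), x)


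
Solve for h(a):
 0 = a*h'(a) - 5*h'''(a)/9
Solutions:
 h(a) = C1 + Integral(C2*airyai(15^(2/3)*a/5) + C3*airybi(15^(2/3)*a/5), a)


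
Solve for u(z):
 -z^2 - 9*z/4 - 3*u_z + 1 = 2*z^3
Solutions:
 u(z) = C1 - z^4/6 - z^3/9 - 3*z^2/8 + z/3


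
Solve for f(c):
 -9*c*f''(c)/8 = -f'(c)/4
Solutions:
 f(c) = C1 + C2*c^(11/9)


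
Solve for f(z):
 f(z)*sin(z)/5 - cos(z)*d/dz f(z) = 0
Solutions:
 f(z) = C1/cos(z)^(1/5)


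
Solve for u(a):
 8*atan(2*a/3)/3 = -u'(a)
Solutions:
 u(a) = C1 - 8*a*atan(2*a/3)/3 + 2*log(4*a^2 + 9)


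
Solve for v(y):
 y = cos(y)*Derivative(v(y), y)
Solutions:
 v(y) = C1 + Integral(y/cos(y), y)


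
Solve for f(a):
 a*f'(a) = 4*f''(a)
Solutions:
 f(a) = C1 + C2*erfi(sqrt(2)*a/4)


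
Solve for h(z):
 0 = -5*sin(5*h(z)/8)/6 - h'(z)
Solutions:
 5*z/6 + 4*log(cos(5*h(z)/8) - 1)/5 - 4*log(cos(5*h(z)/8) + 1)/5 = C1


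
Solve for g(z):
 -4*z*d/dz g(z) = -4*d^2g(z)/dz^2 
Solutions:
 g(z) = C1 + C2*erfi(sqrt(2)*z/2)


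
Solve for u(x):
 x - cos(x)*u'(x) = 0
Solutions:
 u(x) = C1 + Integral(x/cos(x), x)


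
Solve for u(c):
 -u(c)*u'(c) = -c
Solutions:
 u(c) = -sqrt(C1 + c^2)
 u(c) = sqrt(C1 + c^2)


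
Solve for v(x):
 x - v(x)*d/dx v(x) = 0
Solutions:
 v(x) = -sqrt(C1 + x^2)
 v(x) = sqrt(C1 + x^2)


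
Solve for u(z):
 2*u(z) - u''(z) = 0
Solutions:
 u(z) = C1*exp(-sqrt(2)*z) + C2*exp(sqrt(2)*z)


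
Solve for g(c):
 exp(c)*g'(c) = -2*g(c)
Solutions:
 g(c) = C1*exp(2*exp(-c))


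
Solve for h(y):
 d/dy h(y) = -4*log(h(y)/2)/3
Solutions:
 -3*Integral(1/(-log(_y) + log(2)), (_y, h(y)))/4 = C1 - y


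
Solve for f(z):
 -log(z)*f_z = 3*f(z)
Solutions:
 f(z) = C1*exp(-3*li(z))


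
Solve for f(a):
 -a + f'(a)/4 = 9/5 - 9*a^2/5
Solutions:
 f(a) = C1 - 12*a^3/5 + 2*a^2 + 36*a/5


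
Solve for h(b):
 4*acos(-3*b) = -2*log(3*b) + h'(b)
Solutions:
 h(b) = C1 + 2*b*log(b) + 4*b*acos(-3*b) - 2*b + 2*b*log(3) + 4*sqrt(1 - 9*b^2)/3


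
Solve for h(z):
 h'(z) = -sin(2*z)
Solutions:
 h(z) = C1 + cos(2*z)/2


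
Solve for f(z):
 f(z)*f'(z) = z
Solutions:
 f(z) = -sqrt(C1 + z^2)
 f(z) = sqrt(C1 + z^2)


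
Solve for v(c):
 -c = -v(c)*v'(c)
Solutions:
 v(c) = -sqrt(C1 + c^2)
 v(c) = sqrt(C1 + c^2)


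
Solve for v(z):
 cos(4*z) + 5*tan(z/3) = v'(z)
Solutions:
 v(z) = C1 - 15*log(cos(z/3)) + sin(4*z)/4


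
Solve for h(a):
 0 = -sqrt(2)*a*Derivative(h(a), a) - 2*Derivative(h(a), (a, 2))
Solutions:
 h(a) = C1 + C2*erf(2^(1/4)*a/2)


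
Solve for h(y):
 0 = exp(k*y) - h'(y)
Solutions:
 h(y) = C1 + exp(k*y)/k


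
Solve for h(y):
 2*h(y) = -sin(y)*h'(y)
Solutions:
 h(y) = C1*(cos(y) + 1)/(cos(y) - 1)


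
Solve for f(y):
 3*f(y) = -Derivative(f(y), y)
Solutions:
 f(y) = C1*exp(-3*y)


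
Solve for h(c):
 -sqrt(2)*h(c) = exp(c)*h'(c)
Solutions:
 h(c) = C1*exp(sqrt(2)*exp(-c))


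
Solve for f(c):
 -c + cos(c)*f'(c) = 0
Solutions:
 f(c) = C1 + Integral(c/cos(c), c)


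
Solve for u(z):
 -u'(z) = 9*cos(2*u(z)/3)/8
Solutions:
 9*z/8 - 3*log(sin(2*u(z)/3) - 1)/4 + 3*log(sin(2*u(z)/3) + 1)/4 = C1


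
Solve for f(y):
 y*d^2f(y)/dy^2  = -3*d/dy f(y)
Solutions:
 f(y) = C1 + C2/y^2


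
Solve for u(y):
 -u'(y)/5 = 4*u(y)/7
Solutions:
 u(y) = C1*exp(-20*y/7)


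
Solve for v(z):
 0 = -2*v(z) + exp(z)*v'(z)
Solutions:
 v(z) = C1*exp(-2*exp(-z))


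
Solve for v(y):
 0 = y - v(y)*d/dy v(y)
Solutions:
 v(y) = -sqrt(C1 + y^2)
 v(y) = sqrt(C1 + y^2)


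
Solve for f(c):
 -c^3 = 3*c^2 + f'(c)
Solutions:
 f(c) = C1 - c^4/4 - c^3


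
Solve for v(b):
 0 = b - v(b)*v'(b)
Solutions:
 v(b) = -sqrt(C1 + b^2)
 v(b) = sqrt(C1 + b^2)


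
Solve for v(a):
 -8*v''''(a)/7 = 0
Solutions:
 v(a) = C1 + C2*a + C3*a^2 + C4*a^3


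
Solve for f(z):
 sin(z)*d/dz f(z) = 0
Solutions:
 f(z) = C1


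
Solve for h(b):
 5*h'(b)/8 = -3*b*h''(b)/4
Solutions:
 h(b) = C1 + C2*b^(1/6)


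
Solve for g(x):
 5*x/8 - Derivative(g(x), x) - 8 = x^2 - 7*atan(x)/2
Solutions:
 g(x) = C1 - x^3/3 + 5*x^2/16 + 7*x*atan(x)/2 - 8*x - 7*log(x^2 + 1)/4


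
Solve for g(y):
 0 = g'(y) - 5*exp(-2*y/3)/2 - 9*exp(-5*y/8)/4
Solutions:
 g(y) = C1 - 15*exp(-2*y/3)/4 - 18*exp(-5*y/8)/5


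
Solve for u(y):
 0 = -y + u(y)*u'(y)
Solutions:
 u(y) = -sqrt(C1 + y^2)
 u(y) = sqrt(C1 + y^2)


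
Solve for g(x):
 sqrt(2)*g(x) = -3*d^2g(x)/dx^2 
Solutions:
 g(x) = C1*sin(2^(1/4)*sqrt(3)*x/3) + C2*cos(2^(1/4)*sqrt(3)*x/3)


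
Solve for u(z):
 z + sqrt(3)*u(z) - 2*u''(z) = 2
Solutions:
 u(z) = C1*exp(-sqrt(2)*3^(1/4)*z/2) + C2*exp(sqrt(2)*3^(1/4)*z/2) - sqrt(3)*z/3 + 2*sqrt(3)/3


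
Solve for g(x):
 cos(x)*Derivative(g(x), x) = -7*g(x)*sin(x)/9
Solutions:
 g(x) = C1*cos(x)^(7/9)


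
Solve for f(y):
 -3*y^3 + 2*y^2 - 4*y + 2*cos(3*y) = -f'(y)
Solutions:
 f(y) = C1 + 3*y^4/4 - 2*y^3/3 + 2*y^2 - 2*sin(3*y)/3


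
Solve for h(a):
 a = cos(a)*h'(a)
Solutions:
 h(a) = C1 + Integral(a/cos(a), a)


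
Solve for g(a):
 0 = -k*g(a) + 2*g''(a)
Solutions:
 g(a) = C1*exp(-sqrt(2)*a*sqrt(k)/2) + C2*exp(sqrt(2)*a*sqrt(k)/2)


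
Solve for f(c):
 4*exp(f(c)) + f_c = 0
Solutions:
 f(c) = log(1/(C1 + 4*c))


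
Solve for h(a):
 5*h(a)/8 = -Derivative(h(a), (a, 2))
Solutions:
 h(a) = C1*sin(sqrt(10)*a/4) + C2*cos(sqrt(10)*a/4)


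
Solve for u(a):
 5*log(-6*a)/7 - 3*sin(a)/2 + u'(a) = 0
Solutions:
 u(a) = C1 - 5*a*log(-a)/7 - 5*a*log(6)/7 + 5*a/7 - 3*cos(a)/2


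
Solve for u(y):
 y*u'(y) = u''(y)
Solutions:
 u(y) = C1 + C2*erfi(sqrt(2)*y/2)


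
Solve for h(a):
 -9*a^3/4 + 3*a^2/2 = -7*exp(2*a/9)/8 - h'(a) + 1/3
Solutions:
 h(a) = C1 + 9*a^4/16 - a^3/2 + a/3 - 63*exp(2*a/9)/16


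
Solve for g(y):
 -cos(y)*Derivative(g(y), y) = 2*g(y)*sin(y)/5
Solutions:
 g(y) = C1*cos(y)^(2/5)


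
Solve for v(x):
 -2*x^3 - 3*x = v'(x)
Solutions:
 v(x) = C1 - x^4/2 - 3*x^2/2


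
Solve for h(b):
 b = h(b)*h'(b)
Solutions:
 h(b) = -sqrt(C1 + b^2)
 h(b) = sqrt(C1 + b^2)


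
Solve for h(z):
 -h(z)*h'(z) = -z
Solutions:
 h(z) = -sqrt(C1 + z^2)
 h(z) = sqrt(C1 + z^2)


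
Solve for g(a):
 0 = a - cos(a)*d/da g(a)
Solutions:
 g(a) = C1 + Integral(a/cos(a), a)


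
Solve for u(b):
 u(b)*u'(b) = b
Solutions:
 u(b) = -sqrt(C1 + b^2)
 u(b) = sqrt(C1 + b^2)


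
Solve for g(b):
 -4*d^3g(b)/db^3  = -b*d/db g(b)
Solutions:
 g(b) = C1 + Integral(C2*airyai(2^(1/3)*b/2) + C3*airybi(2^(1/3)*b/2), b)


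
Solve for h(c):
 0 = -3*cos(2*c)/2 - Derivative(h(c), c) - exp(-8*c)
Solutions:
 h(c) = C1 - 3*sin(2*c)/4 + exp(-8*c)/8


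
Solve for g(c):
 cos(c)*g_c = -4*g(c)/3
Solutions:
 g(c) = C1*(sin(c) - 1)^(2/3)/(sin(c) + 1)^(2/3)


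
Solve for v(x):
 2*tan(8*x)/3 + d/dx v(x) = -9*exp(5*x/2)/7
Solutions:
 v(x) = C1 - 18*exp(5*x/2)/35 + log(cos(8*x))/12


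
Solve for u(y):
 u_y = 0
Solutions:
 u(y) = C1


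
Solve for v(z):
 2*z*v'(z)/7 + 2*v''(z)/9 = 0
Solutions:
 v(z) = C1 + C2*erf(3*sqrt(14)*z/14)


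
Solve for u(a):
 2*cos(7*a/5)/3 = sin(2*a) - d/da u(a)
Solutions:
 u(a) = C1 - 10*sin(7*a/5)/21 - cos(2*a)/2


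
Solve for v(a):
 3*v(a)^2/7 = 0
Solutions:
 v(a) = 0


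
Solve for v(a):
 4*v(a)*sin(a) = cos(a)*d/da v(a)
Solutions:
 v(a) = C1/cos(a)^4


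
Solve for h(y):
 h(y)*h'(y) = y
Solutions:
 h(y) = -sqrt(C1 + y^2)
 h(y) = sqrt(C1 + y^2)


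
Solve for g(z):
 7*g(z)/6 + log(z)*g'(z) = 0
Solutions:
 g(z) = C1*exp(-7*li(z)/6)


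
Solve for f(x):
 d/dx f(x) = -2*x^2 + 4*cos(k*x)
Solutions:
 f(x) = C1 - 2*x^3/3 + 4*sin(k*x)/k


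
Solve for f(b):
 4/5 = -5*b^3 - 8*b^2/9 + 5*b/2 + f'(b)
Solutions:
 f(b) = C1 + 5*b^4/4 + 8*b^3/27 - 5*b^2/4 + 4*b/5


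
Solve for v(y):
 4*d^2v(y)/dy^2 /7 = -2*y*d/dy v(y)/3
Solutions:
 v(y) = C1 + C2*erf(sqrt(21)*y/6)


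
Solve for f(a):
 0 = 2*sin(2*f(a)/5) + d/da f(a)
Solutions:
 2*a + 5*log(cos(2*f(a)/5) - 1)/4 - 5*log(cos(2*f(a)/5) + 1)/4 = C1


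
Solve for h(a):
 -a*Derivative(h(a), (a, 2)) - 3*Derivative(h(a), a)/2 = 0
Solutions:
 h(a) = C1 + C2/sqrt(a)


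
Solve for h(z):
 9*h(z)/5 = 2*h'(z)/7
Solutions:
 h(z) = C1*exp(63*z/10)


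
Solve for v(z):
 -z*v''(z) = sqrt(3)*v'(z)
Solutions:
 v(z) = C1 + C2*z^(1 - sqrt(3))


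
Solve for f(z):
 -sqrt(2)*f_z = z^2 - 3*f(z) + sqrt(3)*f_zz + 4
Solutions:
 f(z) = C1*exp(sqrt(6)*z*(-1 + sqrt(1 + 6*sqrt(3)))/6) + C2*exp(-sqrt(6)*z*(1 + sqrt(1 + 6*sqrt(3)))/6) + z^2/3 + 2*sqrt(2)*z/9 + 2*sqrt(3)/9 + 40/27


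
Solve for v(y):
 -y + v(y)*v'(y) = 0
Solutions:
 v(y) = -sqrt(C1 + y^2)
 v(y) = sqrt(C1 + y^2)


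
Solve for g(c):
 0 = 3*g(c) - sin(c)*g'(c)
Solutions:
 g(c) = C1*(cos(c) - 1)^(3/2)/(cos(c) + 1)^(3/2)


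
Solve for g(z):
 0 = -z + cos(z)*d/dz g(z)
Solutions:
 g(z) = C1 + Integral(z/cos(z), z)


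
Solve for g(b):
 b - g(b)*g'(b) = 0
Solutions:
 g(b) = -sqrt(C1 + b^2)
 g(b) = sqrt(C1 + b^2)


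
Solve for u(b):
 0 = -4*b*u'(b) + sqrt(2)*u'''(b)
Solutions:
 u(b) = C1 + Integral(C2*airyai(sqrt(2)*b) + C3*airybi(sqrt(2)*b), b)


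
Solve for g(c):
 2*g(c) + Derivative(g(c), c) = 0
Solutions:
 g(c) = C1*exp(-2*c)


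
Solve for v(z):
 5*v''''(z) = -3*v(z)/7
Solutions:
 v(z) = (C1*sin(sqrt(2)*3^(1/4)*35^(3/4)*z/70) + C2*cos(sqrt(2)*3^(1/4)*35^(3/4)*z/70))*exp(-sqrt(2)*3^(1/4)*35^(3/4)*z/70) + (C3*sin(sqrt(2)*3^(1/4)*35^(3/4)*z/70) + C4*cos(sqrt(2)*3^(1/4)*35^(3/4)*z/70))*exp(sqrt(2)*3^(1/4)*35^(3/4)*z/70)


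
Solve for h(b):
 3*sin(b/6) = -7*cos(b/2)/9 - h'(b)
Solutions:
 h(b) = C1 - 14*sin(b/2)/9 + 18*cos(b/6)


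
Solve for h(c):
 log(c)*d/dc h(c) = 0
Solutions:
 h(c) = C1


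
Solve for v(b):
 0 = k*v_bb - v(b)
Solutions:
 v(b) = C1*exp(-b*sqrt(1/k)) + C2*exp(b*sqrt(1/k))


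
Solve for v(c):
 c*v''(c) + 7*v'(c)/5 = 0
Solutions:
 v(c) = C1 + C2/c^(2/5)


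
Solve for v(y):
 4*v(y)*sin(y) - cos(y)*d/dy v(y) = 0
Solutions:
 v(y) = C1/cos(y)^4


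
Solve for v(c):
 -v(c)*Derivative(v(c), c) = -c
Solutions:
 v(c) = -sqrt(C1 + c^2)
 v(c) = sqrt(C1 + c^2)


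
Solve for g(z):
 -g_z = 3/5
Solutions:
 g(z) = C1 - 3*z/5


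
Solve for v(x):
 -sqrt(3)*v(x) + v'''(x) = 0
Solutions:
 v(x) = C3*exp(3^(1/6)*x) + (C1*sin(3^(2/3)*x/2) + C2*cos(3^(2/3)*x/2))*exp(-3^(1/6)*x/2)


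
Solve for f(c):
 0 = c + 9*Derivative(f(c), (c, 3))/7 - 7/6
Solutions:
 f(c) = C1 + C2*c + C3*c^2 - 7*c^4/216 + 49*c^3/324


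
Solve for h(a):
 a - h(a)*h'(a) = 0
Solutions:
 h(a) = -sqrt(C1 + a^2)
 h(a) = sqrt(C1 + a^2)


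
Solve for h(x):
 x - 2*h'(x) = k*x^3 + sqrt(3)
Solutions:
 h(x) = C1 - k*x^4/8 + x^2/4 - sqrt(3)*x/2


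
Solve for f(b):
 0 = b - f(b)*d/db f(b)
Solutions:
 f(b) = -sqrt(C1 + b^2)
 f(b) = sqrt(C1 + b^2)


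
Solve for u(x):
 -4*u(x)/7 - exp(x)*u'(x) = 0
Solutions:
 u(x) = C1*exp(4*exp(-x)/7)


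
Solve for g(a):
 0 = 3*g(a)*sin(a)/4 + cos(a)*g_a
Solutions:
 g(a) = C1*cos(a)^(3/4)


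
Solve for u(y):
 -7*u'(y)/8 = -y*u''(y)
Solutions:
 u(y) = C1 + C2*y^(15/8)


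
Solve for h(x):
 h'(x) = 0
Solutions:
 h(x) = C1


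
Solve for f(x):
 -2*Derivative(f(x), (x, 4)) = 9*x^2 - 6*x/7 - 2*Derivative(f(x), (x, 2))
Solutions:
 f(x) = C1 + C2*x + C3*exp(-x) + C4*exp(x) + 3*x^4/8 - x^3/14 + 9*x^2/2


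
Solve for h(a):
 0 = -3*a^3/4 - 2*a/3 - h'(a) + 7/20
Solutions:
 h(a) = C1 - 3*a^4/16 - a^2/3 + 7*a/20


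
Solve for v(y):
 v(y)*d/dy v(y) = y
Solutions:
 v(y) = -sqrt(C1 + y^2)
 v(y) = sqrt(C1 + y^2)


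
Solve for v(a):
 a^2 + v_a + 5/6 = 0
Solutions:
 v(a) = C1 - a^3/3 - 5*a/6


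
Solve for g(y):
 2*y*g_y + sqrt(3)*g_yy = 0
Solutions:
 g(y) = C1 + C2*erf(3^(3/4)*y/3)


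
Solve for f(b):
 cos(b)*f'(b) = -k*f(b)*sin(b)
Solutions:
 f(b) = C1*exp(k*log(cos(b)))


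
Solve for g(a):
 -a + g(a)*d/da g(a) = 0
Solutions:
 g(a) = -sqrt(C1 + a^2)
 g(a) = sqrt(C1 + a^2)


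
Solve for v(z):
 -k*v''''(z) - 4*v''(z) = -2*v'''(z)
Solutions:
 v(z) = C1 + C2*z + C3*exp(z*(1 - sqrt(1 - 4*k))/k) + C4*exp(z*(sqrt(1 - 4*k) + 1)/k)


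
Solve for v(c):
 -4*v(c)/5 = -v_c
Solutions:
 v(c) = C1*exp(4*c/5)


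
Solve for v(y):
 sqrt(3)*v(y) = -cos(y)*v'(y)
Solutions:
 v(y) = C1*(sin(y) - 1)^(sqrt(3)/2)/(sin(y) + 1)^(sqrt(3)/2)


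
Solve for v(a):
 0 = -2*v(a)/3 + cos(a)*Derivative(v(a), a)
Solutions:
 v(a) = C1*(sin(a) + 1)^(1/3)/(sin(a) - 1)^(1/3)


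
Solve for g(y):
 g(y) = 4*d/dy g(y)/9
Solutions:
 g(y) = C1*exp(9*y/4)


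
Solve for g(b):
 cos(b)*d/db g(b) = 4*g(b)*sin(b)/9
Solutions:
 g(b) = C1/cos(b)^(4/9)


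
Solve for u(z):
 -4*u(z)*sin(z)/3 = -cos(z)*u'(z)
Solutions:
 u(z) = C1/cos(z)^(4/3)


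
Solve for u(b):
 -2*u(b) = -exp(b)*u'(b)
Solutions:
 u(b) = C1*exp(-2*exp(-b))


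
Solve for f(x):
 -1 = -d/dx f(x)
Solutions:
 f(x) = C1 + x


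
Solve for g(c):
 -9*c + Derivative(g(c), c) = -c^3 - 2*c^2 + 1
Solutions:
 g(c) = C1 - c^4/4 - 2*c^3/3 + 9*c^2/2 + c


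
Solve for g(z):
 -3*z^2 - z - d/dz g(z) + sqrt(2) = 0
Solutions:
 g(z) = C1 - z^3 - z^2/2 + sqrt(2)*z


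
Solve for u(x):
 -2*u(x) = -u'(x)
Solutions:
 u(x) = C1*exp(2*x)


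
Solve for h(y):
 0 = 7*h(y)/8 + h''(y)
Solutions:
 h(y) = C1*sin(sqrt(14)*y/4) + C2*cos(sqrt(14)*y/4)


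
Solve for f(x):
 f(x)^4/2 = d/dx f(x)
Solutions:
 f(x) = 2^(1/3)*(-1/(C1 + 3*x))^(1/3)
 f(x) = 2^(1/3)*(-1/(C1 + x))^(1/3)*(-3^(2/3) - 3*3^(1/6)*I)/6
 f(x) = 2^(1/3)*(-1/(C1 + x))^(1/3)*(-3^(2/3) + 3*3^(1/6)*I)/6


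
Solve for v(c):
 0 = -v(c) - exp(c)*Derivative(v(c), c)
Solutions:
 v(c) = C1*exp(exp(-c))


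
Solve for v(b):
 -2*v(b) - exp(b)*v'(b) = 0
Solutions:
 v(b) = C1*exp(2*exp(-b))


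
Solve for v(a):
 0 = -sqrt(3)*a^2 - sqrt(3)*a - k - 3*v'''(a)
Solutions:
 v(a) = C1 + C2*a + C3*a^2 - sqrt(3)*a^5/180 - sqrt(3)*a^4/72 - a^3*k/18


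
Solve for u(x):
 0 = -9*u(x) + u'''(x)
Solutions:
 u(x) = C3*exp(3^(2/3)*x) + (C1*sin(3*3^(1/6)*x/2) + C2*cos(3*3^(1/6)*x/2))*exp(-3^(2/3)*x/2)


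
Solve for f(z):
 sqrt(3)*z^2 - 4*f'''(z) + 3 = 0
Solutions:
 f(z) = C1 + C2*z + C3*z^2 + sqrt(3)*z^5/240 + z^3/8


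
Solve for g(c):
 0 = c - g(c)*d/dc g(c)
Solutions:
 g(c) = -sqrt(C1 + c^2)
 g(c) = sqrt(C1 + c^2)


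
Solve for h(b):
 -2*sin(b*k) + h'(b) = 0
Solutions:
 h(b) = C1 - 2*cos(b*k)/k


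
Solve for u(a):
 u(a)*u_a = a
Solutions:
 u(a) = -sqrt(C1 + a^2)
 u(a) = sqrt(C1 + a^2)


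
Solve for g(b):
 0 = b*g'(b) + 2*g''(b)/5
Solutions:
 g(b) = C1 + C2*erf(sqrt(5)*b/2)


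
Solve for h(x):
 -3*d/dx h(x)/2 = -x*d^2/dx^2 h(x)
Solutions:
 h(x) = C1 + C2*x^(5/2)


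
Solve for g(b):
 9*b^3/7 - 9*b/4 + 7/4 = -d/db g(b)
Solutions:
 g(b) = C1 - 9*b^4/28 + 9*b^2/8 - 7*b/4


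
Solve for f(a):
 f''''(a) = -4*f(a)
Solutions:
 f(a) = (C1*sin(a) + C2*cos(a))*exp(-a) + (C3*sin(a) + C4*cos(a))*exp(a)


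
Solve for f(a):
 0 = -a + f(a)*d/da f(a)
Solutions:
 f(a) = -sqrt(C1 + a^2)
 f(a) = sqrt(C1 + a^2)


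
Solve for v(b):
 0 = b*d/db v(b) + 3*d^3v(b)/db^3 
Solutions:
 v(b) = C1 + Integral(C2*airyai(-3^(2/3)*b/3) + C3*airybi(-3^(2/3)*b/3), b)


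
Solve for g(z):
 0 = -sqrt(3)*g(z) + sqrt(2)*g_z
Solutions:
 g(z) = C1*exp(sqrt(6)*z/2)


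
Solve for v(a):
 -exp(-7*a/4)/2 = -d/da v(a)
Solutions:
 v(a) = C1 - 2*exp(-7*a/4)/7


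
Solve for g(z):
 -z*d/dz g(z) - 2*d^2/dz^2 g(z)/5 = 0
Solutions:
 g(z) = C1 + C2*erf(sqrt(5)*z/2)


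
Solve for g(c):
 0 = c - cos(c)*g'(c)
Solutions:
 g(c) = C1 + Integral(c/cos(c), c)


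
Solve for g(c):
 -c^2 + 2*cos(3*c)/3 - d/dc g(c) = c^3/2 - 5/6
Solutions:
 g(c) = C1 - c^4/8 - c^3/3 + 5*c/6 + 2*sin(3*c)/9


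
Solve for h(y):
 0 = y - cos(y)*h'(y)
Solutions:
 h(y) = C1 + Integral(y/cos(y), y)


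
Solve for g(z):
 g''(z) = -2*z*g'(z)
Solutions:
 g(z) = C1 + C2*erf(z)


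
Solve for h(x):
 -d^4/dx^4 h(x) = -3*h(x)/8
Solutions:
 h(x) = C1*exp(-6^(1/4)*x/2) + C2*exp(6^(1/4)*x/2) + C3*sin(6^(1/4)*x/2) + C4*cos(6^(1/4)*x/2)


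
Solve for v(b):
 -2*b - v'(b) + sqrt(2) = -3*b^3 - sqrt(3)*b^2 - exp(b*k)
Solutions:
 v(b) = C1 + 3*b^4/4 + sqrt(3)*b^3/3 - b^2 + sqrt(2)*b + exp(b*k)/k


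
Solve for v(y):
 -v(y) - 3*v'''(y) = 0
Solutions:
 v(y) = C3*exp(-3^(2/3)*y/3) + (C1*sin(3^(1/6)*y/2) + C2*cos(3^(1/6)*y/2))*exp(3^(2/3)*y/6)


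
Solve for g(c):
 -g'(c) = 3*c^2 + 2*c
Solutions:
 g(c) = C1 - c^3 - c^2


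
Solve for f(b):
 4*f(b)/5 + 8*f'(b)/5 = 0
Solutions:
 f(b) = C1*exp(-b/2)


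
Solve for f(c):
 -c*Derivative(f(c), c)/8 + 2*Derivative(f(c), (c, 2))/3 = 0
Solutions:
 f(c) = C1 + C2*erfi(sqrt(6)*c/8)


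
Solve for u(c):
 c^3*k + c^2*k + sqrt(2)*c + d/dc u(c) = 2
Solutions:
 u(c) = C1 - c^4*k/4 - c^3*k/3 - sqrt(2)*c^2/2 + 2*c


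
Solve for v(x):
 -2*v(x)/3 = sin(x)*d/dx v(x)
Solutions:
 v(x) = C1*(cos(x) + 1)^(1/3)/(cos(x) - 1)^(1/3)


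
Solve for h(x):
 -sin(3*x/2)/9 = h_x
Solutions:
 h(x) = C1 + 2*cos(3*x/2)/27


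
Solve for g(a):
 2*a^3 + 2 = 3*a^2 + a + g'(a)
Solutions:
 g(a) = C1 + a^4/2 - a^3 - a^2/2 + 2*a


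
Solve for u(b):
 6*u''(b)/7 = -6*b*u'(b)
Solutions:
 u(b) = C1 + C2*erf(sqrt(14)*b/2)


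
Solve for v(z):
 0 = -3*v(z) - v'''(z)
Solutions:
 v(z) = C3*exp(-3^(1/3)*z) + (C1*sin(3^(5/6)*z/2) + C2*cos(3^(5/6)*z/2))*exp(3^(1/3)*z/2)


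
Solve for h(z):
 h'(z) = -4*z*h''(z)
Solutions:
 h(z) = C1 + C2*z^(3/4)


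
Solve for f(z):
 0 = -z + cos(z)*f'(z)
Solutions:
 f(z) = C1 + Integral(z/cos(z), z)


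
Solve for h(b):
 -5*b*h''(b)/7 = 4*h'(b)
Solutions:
 h(b) = C1 + C2/b^(23/5)


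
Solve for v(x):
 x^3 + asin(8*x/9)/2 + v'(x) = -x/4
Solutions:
 v(x) = C1 - x^4/4 - x^2/8 - x*asin(8*x/9)/2 - sqrt(81 - 64*x^2)/16


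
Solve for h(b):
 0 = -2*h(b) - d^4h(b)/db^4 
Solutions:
 h(b) = (C1*sin(2^(3/4)*b/2) + C2*cos(2^(3/4)*b/2))*exp(-2^(3/4)*b/2) + (C3*sin(2^(3/4)*b/2) + C4*cos(2^(3/4)*b/2))*exp(2^(3/4)*b/2)


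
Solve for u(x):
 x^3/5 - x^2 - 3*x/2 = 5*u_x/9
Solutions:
 u(x) = C1 + 9*x^4/100 - 3*x^3/5 - 27*x^2/20


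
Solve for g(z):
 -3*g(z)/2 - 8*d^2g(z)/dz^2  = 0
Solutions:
 g(z) = C1*sin(sqrt(3)*z/4) + C2*cos(sqrt(3)*z/4)


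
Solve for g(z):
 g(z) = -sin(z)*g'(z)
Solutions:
 g(z) = C1*sqrt(cos(z) + 1)/sqrt(cos(z) - 1)


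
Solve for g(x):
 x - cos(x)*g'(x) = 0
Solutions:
 g(x) = C1 + Integral(x/cos(x), x)


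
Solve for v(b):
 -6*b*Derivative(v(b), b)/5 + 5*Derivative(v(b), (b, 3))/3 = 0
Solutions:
 v(b) = C1 + Integral(C2*airyai(90^(1/3)*b/5) + C3*airybi(90^(1/3)*b/5), b)


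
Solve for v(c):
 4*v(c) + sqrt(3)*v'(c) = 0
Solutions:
 v(c) = C1*exp(-4*sqrt(3)*c/3)


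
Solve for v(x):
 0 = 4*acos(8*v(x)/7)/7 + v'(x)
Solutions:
 Integral(1/acos(8*_y/7), (_y, v(x))) = C1 - 4*x/7


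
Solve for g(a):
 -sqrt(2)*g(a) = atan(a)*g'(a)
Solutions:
 g(a) = C1*exp(-sqrt(2)*Integral(1/atan(a), a))


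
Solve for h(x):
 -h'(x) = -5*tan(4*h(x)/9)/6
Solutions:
 h(x) = -9*asin(C1*exp(10*x/27))/4 + 9*pi/4
 h(x) = 9*asin(C1*exp(10*x/27))/4


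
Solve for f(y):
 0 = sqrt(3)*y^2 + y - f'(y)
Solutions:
 f(y) = C1 + sqrt(3)*y^3/3 + y^2/2


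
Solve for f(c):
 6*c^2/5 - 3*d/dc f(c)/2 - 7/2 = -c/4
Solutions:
 f(c) = C1 + 4*c^3/15 + c^2/12 - 7*c/3


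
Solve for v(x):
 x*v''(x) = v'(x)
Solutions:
 v(x) = C1 + C2*x^2


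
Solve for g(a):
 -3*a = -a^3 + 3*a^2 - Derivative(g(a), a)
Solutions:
 g(a) = C1 - a^4/4 + a^3 + 3*a^2/2


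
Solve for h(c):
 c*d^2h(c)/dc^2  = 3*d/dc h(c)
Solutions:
 h(c) = C1 + C2*c^4


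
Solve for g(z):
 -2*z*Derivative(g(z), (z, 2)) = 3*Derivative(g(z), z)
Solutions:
 g(z) = C1 + C2/sqrt(z)


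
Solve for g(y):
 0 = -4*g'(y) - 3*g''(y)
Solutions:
 g(y) = C1 + C2*exp(-4*y/3)


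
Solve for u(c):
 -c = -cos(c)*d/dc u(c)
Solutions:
 u(c) = C1 + Integral(c/cos(c), c)


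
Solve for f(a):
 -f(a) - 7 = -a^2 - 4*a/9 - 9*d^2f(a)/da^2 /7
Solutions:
 f(a) = C1*exp(-sqrt(7)*a/3) + C2*exp(sqrt(7)*a/3) + a^2 + 4*a/9 - 31/7


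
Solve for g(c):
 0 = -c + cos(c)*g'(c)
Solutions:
 g(c) = C1 + Integral(c/cos(c), c)


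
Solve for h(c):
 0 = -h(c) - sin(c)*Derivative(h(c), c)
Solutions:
 h(c) = C1*sqrt(cos(c) + 1)/sqrt(cos(c) - 1)


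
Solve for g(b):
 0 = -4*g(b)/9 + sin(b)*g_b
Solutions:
 g(b) = C1*(cos(b) - 1)^(2/9)/(cos(b) + 1)^(2/9)


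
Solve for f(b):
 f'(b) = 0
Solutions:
 f(b) = C1


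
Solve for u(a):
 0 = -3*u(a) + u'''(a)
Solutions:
 u(a) = C3*exp(3^(1/3)*a) + (C1*sin(3^(5/6)*a/2) + C2*cos(3^(5/6)*a/2))*exp(-3^(1/3)*a/2)


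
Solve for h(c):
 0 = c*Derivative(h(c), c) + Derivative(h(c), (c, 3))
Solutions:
 h(c) = C1 + Integral(C2*airyai(-c) + C3*airybi(-c), c)


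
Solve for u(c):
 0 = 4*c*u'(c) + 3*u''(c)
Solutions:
 u(c) = C1 + C2*erf(sqrt(6)*c/3)


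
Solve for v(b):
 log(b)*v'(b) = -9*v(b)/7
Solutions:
 v(b) = C1*exp(-9*li(b)/7)


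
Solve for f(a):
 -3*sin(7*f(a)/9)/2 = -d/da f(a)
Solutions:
 -3*a/2 + 9*log(cos(7*f(a)/9) - 1)/14 - 9*log(cos(7*f(a)/9) + 1)/14 = C1


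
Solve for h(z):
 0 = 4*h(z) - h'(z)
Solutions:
 h(z) = C1*exp(4*z)


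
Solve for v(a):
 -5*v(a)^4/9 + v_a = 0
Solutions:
 v(a) = 3^(1/3)*(-1/(C1 + 5*a))^(1/3)
 v(a) = (-1/(C1 + 5*a))^(1/3)*(-3^(1/3) - 3^(5/6)*I)/2
 v(a) = (-1/(C1 + 5*a))^(1/3)*(-3^(1/3) + 3^(5/6)*I)/2


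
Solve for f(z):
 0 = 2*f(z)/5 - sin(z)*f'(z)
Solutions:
 f(z) = C1*(cos(z) - 1)^(1/5)/(cos(z) + 1)^(1/5)


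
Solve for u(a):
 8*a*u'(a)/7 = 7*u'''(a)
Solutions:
 u(a) = C1 + Integral(C2*airyai(2*7^(1/3)*a/7) + C3*airybi(2*7^(1/3)*a/7), a)


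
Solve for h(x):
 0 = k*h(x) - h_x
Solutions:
 h(x) = C1*exp(k*x)


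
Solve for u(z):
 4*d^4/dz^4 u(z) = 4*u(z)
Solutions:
 u(z) = C1*exp(-z) + C2*exp(z) + C3*sin(z) + C4*cos(z)


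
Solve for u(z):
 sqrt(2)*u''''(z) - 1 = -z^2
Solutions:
 u(z) = C1 + C2*z + C3*z^2 + C4*z^3 - sqrt(2)*z^6/720 + sqrt(2)*z^4/48


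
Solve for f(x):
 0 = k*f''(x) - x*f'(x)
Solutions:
 f(x) = C1 + C2*erf(sqrt(2)*x*sqrt(-1/k)/2)/sqrt(-1/k)


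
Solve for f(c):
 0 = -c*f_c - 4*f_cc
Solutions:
 f(c) = C1 + C2*erf(sqrt(2)*c/4)


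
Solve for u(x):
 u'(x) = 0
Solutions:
 u(x) = C1


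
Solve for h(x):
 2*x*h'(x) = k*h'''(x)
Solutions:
 h(x) = C1 + Integral(C2*airyai(2^(1/3)*x*(1/k)^(1/3)) + C3*airybi(2^(1/3)*x*(1/k)^(1/3)), x)


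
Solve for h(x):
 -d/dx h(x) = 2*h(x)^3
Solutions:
 h(x) = -sqrt(2)*sqrt(-1/(C1 - 2*x))/2
 h(x) = sqrt(2)*sqrt(-1/(C1 - 2*x))/2


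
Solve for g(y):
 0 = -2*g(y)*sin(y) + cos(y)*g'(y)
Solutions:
 g(y) = C1/cos(y)^2


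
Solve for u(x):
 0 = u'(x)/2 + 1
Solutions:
 u(x) = C1 - 2*x


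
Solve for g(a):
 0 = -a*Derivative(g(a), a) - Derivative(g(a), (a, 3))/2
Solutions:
 g(a) = C1 + Integral(C2*airyai(-2^(1/3)*a) + C3*airybi(-2^(1/3)*a), a)


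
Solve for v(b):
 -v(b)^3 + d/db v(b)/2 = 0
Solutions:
 v(b) = -sqrt(2)*sqrt(-1/(C1 + 2*b))/2
 v(b) = sqrt(2)*sqrt(-1/(C1 + 2*b))/2


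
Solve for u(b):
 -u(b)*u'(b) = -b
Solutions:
 u(b) = -sqrt(C1 + b^2)
 u(b) = sqrt(C1 + b^2)


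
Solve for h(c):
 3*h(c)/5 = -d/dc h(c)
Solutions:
 h(c) = C1*exp(-3*c/5)


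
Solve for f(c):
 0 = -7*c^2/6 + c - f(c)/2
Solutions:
 f(c) = c*(6 - 7*c)/3
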